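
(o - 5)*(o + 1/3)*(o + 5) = o^3 + o^2/3 - 25*o - 25/3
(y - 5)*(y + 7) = y^2 + 2*y - 35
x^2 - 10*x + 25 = (x - 5)^2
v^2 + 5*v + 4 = (v + 1)*(v + 4)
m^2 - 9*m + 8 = (m - 8)*(m - 1)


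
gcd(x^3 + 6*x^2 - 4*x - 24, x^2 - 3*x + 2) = x - 2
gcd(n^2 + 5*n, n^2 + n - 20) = n + 5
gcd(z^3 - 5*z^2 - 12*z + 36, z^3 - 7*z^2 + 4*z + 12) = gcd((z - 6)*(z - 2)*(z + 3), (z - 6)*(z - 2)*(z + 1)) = z^2 - 8*z + 12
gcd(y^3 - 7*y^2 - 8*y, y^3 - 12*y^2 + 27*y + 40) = y^2 - 7*y - 8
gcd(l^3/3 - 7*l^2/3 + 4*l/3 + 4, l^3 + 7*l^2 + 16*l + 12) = 1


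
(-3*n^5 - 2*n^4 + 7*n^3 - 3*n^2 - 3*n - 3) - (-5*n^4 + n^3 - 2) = -3*n^5 + 3*n^4 + 6*n^3 - 3*n^2 - 3*n - 1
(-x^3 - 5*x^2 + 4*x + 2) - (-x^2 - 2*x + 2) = -x^3 - 4*x^2 + 6*x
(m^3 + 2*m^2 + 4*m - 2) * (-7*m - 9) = -7*m^4 - 23*m^3 - 46*m^2 - 22*m + 18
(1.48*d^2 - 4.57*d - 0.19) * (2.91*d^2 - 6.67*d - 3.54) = 4.3068*d^4 - 23.1703*d^3 + 24.6898*d^2 + 17.4451*d + 0.6726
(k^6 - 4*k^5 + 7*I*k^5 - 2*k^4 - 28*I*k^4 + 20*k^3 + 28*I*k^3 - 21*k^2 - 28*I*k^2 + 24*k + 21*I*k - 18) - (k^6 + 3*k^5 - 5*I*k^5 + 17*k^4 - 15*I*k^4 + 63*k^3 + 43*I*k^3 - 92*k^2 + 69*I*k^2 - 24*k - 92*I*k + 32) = -7*k^5 + 12*I*k^5 - 19*k^4 - 13*I*k^4 - 43*k^3 - 15*I*k^3 + 71*k^2 - 97*I*k^2 + 48*k + 113*I*k - 50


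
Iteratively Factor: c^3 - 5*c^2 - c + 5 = (c - 1)*(c^2 - 4*c - 5) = (c - 1)*(c + 1)*(c - 5)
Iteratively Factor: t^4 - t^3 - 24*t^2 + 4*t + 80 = (t + 2)*(t^3 - 3*t^2 - 18*t + 40) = (t + 2)*(t + 4)*(t^2 - 7*t + 10) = (t - 2)*(t + 2)*(t + 4)*(t - 5)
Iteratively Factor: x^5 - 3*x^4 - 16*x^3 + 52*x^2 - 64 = (x + 1)*(x^4 - 4*x^3 - 12*x^2 + 64*x - 64) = (x - 2)*(x + 1)*(x^3 - 2*x^2 - 16*x + 32) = (x - 2)*(x + 1)*(x + 4)*(x^2 - 6*x + 8) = (x - 4)*(x - 2)*(x + 1)*(x + 4)*(x - 2)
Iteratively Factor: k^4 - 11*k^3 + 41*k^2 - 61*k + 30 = (k - 1)*(k^3 - 10*k^2 + 31*k - 30) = (k - 2)*(k - 1)*(k^2 - 8*k + 15) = (k - 5)*(k - 2)*(k - 1)*(k - 3)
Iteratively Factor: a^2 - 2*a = (a)*(a - 2)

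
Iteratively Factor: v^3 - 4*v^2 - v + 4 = (v + 1)*(v^2 - 5*v + 4) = (v - 1)*(v + 1)*(v - 4)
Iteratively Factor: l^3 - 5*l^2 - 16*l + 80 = (l + 4)*(l^2 - 9*l + 20) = (l - 4)*(l + 4)*(l - 5)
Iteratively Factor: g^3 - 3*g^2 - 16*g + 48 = (g - 3)*(g^2 - 16) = (g - 3)*(g + 4)*(g - 4)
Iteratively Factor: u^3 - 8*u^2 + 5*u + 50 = (u + 2)*(u^2 - 10*u + 25) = (u - 5)*(u + 2)*(u - 5)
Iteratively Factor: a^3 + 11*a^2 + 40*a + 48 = (a + 4)*(a^2 + 7*a + 12) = (a + 4)^2*(a + 3)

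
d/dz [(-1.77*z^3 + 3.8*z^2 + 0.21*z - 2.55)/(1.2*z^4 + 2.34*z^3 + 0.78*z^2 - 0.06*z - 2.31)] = (2.124*z^6 - 9.12*z^5 - 11.0286*z^4 + 11.4696*z^3 + 29.7753*z^2 - 13.578*z - 0.6381)/(1.44*z^8 + 5.616*z^7 + 7.3476*z^6 + 3.5064*z^5 - 5.2164*z^4 - 10.9044*z^3 - 3.6*z^2 + 0.2772*z + 5.3361)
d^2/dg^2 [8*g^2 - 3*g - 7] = 16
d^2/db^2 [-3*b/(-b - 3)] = -18/(b + 3)^3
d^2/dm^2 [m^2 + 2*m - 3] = 2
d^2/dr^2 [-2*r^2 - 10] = -4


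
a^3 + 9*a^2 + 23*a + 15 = (a + 1)*(a + 3)*(a + 5)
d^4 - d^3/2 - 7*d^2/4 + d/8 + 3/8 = (d - 3/2)*(d - 1/2)*(d + 1/2)*(d + 1)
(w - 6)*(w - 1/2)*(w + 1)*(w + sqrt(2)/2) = w^4 - 11*w^3/2 + sqrt(2)*w^3/2 - 11*sqrt(2)*w^2/4 - 7*w^2/2 - 7*sqrt(2)*w/4 + 3*w + 3*sqrt(2)/2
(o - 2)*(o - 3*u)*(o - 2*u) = o^3 - 5*o^2*u - 2*o^2 + 6*o*u^2 + 10*o*u - 12*u^2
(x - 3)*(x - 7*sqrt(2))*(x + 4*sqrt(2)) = x^3 - 3*sqrt(2)*x^2 - 3*x^2 - 56*x + 9*sqrt(2)*x + 168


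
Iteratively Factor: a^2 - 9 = (a - 3)*(a + 3)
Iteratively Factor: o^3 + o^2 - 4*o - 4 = (o + 2)*(o^2 - o - 2) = (o + 1)*(o + 2)*(o - 2)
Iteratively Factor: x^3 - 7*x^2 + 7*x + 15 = (x + 1)*(x^2 - 8*x + 15) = (x - 5)*(x + 1)*(x - 3)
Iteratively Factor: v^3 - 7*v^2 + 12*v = (v - 3)*(v^2 - 4*v) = (v - 4)*(v - 3)*(v)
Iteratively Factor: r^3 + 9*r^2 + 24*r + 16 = (r + 4)*(r^2 + 5*r + 4) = (r + 1)*(r + 4)*(r + 4)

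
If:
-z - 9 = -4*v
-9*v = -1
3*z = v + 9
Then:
No Solution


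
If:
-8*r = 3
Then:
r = -3/8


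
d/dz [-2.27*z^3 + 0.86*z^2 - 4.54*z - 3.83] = -6.81*z^2 + 1.72*z - 4.54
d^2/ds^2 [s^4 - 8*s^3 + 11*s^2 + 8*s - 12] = 12*s^2 - 48*s + 22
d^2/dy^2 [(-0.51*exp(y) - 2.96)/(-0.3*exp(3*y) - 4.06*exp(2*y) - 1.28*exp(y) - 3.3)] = (0.1836*exp(6*y) + 4.26114*exp(5*y) + 47.281356*exp(4*y) + 188.225036*exp(3*y) - 21.223896*exp(2*y) - 155.936896*exp(y) - 6.94914)*exp(y)/(0.027*exp(9*y) + 1.0962*exp(8*y) + 15.18084*exp(7*y) + 77.168656*exp(6*y) + 88.887984*exp(5*y) + 190.746552*exp(4*y) + 114.794792*exp(3*y) + 148.86036*exp(2*y) + 41.8176*exp(y) + 35.937)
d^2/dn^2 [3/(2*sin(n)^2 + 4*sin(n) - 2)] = 3*(-2*sin(n)^4 - 3*sin(n)^3 - sin(n)^2 + 5*sin(n) + 5)/(2*sin(n) - cos(n)^2)^3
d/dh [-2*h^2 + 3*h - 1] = 3 - 4*h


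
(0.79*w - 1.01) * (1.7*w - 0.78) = 1.343*w^2 - 2.3332*w + 0.7878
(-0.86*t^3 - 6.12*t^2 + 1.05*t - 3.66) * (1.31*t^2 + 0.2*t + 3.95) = -1.1266*t^5 - 8.1892*t^4 - 3.2455*t^3 - 28.7586*t^2 + 3.4155*t - 14.457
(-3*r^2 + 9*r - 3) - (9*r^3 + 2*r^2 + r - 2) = -9*r^3 - 5*r^2 + 8*r - 1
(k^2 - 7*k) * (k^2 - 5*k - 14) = k^4 - 12*k^3 + 21*k^2 + 98*k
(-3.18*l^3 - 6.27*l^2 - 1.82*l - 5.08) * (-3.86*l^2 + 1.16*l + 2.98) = 12.2748*l^5 + 20.5134*l^4 - 9.7244*l^3 - 1.187*l^2 - 11.3164*l - 15.1384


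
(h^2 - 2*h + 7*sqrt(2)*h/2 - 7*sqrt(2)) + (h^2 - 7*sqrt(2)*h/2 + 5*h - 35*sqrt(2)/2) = 2*h^2 + 3*h - 49*sqrt(2)/2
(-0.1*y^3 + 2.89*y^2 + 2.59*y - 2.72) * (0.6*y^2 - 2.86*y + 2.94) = -0.06*y^5 + 2.02*y^4 - 7.0054*y^3 - 0.542799999999998*y^2 + 15.3938*y - 7.9968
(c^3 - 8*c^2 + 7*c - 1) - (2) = c^3 - 8*c^2 + 7*c - 3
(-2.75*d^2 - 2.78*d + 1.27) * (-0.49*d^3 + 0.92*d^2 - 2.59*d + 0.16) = 1.3475*d^5 - 1.1678*d^4 + 3.9426*d^3 + 7.9286*d^2 - 3.7341*d + 0.2032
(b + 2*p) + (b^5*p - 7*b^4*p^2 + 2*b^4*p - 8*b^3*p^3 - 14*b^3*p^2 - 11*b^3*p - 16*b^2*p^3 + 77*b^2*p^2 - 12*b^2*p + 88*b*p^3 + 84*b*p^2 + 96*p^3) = b^5*p - 7*b^4*p^2 + 2*b^4*p - 8*b^3*p^3 - 14*b^3*p^2 - 11*b^3*p - 16*b^2*p^3 + 77*b^2*p^2 - 12*b^2*p + 88*b*p^3 + 84*b*p^2 + b + 96*p^3 + 2*p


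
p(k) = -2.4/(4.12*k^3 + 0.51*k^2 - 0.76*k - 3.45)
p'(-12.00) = 0.00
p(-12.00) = 0.00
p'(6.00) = 0.00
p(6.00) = -0.00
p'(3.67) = 0.01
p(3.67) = -0.01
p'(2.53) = 0.05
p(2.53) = -0.04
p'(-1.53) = 0.25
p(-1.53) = 0.15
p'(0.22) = 0.01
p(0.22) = 0.68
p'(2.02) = 0.13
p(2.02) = -0.08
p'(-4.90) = 0.00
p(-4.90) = 0.01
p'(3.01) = 0.02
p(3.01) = -0.02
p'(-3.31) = 0.02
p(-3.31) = 0.02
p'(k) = -2.4*(-12.36*k^2 - 1.02*k + 0.76)/(4.12*k^3 + 0.51*k^2 - 0.76*k - 3.45)^2 = (29.664*k^2 + 2.448*k - 1.824)/(4.12*k^3 + 0.51*k^2 - 0.76*k - 3.45)^2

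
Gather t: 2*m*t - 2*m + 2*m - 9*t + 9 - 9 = t*(2*m - 9)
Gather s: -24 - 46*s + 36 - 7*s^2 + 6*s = -7*s^2 - 40*s + 12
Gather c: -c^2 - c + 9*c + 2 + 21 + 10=-c^2 + 8*c + 33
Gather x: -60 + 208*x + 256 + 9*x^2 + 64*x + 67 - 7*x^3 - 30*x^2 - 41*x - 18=-7*x^3 - 21*x^2 + 231*x + 245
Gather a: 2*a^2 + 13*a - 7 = 2*a^2 + 13*a - 7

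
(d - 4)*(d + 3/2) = d^2 - 5*d/2 - 6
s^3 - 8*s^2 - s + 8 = (s - 8)*(s - 1)*(s + 1)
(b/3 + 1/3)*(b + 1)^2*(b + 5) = b^4/3 + 8*b^3/3 + 6*b^2 + 16*b/3 + 5/3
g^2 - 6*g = g*(g - 6)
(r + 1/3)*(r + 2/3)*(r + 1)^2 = r^4 + 3*r^3 + 29*r^2/9 + 13*r/9 + 2/9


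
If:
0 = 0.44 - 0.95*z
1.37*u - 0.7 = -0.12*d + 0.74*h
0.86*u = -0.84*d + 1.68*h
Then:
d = 3.9647619047619*u - 2.8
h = 2.49428571428571*u - 1.4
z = 0.46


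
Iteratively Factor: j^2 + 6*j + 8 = (j + 4)*(j + 2)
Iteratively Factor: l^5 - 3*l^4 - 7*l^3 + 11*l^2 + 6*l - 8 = (l - 1)*(l^4 - 2*l^3 - 9*l^2 + 2*l + 8) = (l - 1)^2*(l^3 - l^2 - 10*l - 8) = (l - 1)^2*(l + 2)*(l^2 - 3*l - 4) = (l - 1)^2*(l + 1)*(l + 2)*(l - 4)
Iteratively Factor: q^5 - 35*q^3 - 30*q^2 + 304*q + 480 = (q - 4)*(q^4 + 4*q^3 - 19*q^2 - 106*q - 120) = (q - 4)*(q + 3)*(q^3 + q^2 - 22*q - 40) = (q - 4)*(q + 2)*(q + 3)*(q^2 - q - 20) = (q - 4)*(q + 2)*(q + 3)*(q + 4)*(q - 5)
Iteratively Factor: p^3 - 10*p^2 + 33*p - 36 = (p - 3)*(p^2 - 7*p + 12) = (p - 4)*(p - 3)*(p - 3)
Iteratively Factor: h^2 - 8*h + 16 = (h - 4)*(h - 4)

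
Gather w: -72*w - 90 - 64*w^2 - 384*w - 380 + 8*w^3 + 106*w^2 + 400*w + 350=8*w^3 + 42*w^2 - 56*w - 120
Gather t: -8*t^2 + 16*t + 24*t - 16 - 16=-8*t^2 + 40*t - 32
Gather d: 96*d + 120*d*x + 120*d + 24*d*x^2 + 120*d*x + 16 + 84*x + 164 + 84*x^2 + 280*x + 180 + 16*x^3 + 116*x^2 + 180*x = d*(24*x^2 + 240*x + 216) + 16*x^3 + 200*x^2 + 544*x + 360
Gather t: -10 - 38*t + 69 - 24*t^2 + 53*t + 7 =-24*t^2 + 15*t + 66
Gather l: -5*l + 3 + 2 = 5 - 5*l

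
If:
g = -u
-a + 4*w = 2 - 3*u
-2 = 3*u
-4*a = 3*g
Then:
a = -1/2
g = 2/3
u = -2/3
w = 7/8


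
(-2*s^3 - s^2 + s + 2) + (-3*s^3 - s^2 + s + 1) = -5*s^3 - 2*s^2 + 2*s + 3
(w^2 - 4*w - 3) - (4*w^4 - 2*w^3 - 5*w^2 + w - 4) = -4*w^4 + 2*w^3 + 6*w^2 - 5*w + 1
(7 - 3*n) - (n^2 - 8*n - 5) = -n^2 + 5*n + 12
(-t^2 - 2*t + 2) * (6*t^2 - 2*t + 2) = -6*t^4 - 10*t^3 + 14*t^2 - 8*t + 4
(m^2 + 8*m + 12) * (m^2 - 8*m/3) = m^4 + 16*m^3/3 - 28*m^2/3 - 32*m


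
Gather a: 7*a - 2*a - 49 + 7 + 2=5*a - 40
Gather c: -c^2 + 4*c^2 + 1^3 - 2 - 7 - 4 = 3*c^2 - 12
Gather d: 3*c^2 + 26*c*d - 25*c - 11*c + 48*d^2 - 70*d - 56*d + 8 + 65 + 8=3*c^2 - 36*c + 48*d^2 + d*(26*c - 126) + 81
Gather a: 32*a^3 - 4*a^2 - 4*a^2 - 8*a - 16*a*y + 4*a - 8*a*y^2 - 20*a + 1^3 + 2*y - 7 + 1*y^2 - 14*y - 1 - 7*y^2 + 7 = 32*a^3 - 8*a^2 + a*(-8*y^2 - 16*y - 24) - 6*y^2 - 12*y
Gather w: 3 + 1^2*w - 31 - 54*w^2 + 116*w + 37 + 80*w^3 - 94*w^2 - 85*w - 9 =80*w^3 - 148*w^2 + 32*w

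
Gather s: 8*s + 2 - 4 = 8*s - 2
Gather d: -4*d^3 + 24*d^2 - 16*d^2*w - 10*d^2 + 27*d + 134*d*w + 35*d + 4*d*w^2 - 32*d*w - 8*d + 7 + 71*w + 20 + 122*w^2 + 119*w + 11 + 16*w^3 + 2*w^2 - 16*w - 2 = -4*d^3 + d^2*(14 - 16*w) + d*(4*w^2 + 102*w + 54) + 16*w^3 + 124*w^2 + 174*w + 36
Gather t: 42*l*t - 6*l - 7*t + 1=-6*l + t*(42*l - 7) + 1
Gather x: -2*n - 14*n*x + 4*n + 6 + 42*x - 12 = 2*n + x*(42 - 14*n) - 6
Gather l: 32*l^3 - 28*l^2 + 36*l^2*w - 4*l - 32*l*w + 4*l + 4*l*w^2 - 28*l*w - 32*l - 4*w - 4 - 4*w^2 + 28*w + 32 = 32*l^3 + l^2*(36*w - 28) + l*(4*w^2 - 60*w - 32) - 4*w^2 + 24*w + 28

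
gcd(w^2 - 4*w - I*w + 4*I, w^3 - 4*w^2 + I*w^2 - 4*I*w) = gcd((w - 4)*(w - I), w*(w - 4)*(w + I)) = w - 4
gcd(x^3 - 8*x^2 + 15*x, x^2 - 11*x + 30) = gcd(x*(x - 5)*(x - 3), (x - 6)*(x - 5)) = x - 5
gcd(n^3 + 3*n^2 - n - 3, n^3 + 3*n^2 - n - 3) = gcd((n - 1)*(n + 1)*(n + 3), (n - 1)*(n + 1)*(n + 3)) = n^3 + 3*n^2 - n - 3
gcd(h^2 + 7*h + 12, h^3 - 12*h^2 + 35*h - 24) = 1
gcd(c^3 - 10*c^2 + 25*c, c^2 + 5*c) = c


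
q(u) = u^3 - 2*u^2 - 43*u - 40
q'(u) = 3*u^2 - 4*u - 43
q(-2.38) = 37.53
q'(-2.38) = -16.49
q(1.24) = -94.49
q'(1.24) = -43.35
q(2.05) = -127.94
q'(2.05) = -38.59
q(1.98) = -125.22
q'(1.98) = -39.16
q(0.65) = -68.52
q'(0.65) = -44.33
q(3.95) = -179.43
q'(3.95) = -11.99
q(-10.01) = -812.97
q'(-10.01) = 297.64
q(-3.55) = 42.71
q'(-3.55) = 9.01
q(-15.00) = -3220.00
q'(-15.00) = 692.00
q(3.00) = -160.00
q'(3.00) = -28.00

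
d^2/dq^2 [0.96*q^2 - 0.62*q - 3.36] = 1.92000000000000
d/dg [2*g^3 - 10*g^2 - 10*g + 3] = 6*g^2 - 20*g - 10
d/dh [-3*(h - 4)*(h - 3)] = 21 - 6*h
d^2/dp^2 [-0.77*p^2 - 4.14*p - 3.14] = -1.54000000000000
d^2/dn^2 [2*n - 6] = 0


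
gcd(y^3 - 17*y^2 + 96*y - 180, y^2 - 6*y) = y - 6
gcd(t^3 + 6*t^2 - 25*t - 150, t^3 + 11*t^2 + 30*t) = t^2 + 11*t + 30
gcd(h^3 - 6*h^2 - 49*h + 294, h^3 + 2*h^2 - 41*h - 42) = h^2 + h - 42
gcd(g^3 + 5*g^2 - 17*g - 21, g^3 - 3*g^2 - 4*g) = g + 1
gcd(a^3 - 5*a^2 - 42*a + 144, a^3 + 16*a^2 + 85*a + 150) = a + 6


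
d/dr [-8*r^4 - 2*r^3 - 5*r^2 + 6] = 2*r*(-16*r^2 - 3*r - 5)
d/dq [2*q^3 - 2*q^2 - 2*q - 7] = 6*q^2 - 4*q - 2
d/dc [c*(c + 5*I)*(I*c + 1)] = 3*I*c^2 - 8*c + 5*I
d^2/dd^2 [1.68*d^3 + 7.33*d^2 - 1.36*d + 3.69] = 10.08*d + 14.66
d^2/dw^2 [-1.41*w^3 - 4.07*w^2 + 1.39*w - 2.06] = -8.46*w - 8.14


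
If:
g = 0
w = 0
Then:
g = 0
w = 0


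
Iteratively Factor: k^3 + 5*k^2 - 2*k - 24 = (k + 4)*(k^2 + k - 6) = (k - 2)*(k + 4)*(k + 3)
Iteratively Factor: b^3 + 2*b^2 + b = (b + 1)*(b^2 + b) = (b + 1)^2*(b)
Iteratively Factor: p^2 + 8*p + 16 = (p + 4)*(p + 4)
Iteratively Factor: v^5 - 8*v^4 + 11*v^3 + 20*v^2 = (v - 5)*(v^4 - 3*v^3 - 4*v^2) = v*(v - 5)*(v^3 - 3*v^2 - 4*v) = v^2*(v - 5)*(v^2 - 3*v - 4) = v^2*(v - 5)*(v - 4)*(v + 1)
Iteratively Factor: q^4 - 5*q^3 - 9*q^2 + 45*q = (q - 3)*(q^3 - 2*q^2 - 15*q) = (q - 3)*(q + 3)*(q^2 - 5*q) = (q - 5)*(q - 3)*(q + 3)*(q)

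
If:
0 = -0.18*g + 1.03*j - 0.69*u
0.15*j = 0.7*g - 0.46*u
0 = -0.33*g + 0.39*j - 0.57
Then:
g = 10.91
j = 10.70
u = 13.12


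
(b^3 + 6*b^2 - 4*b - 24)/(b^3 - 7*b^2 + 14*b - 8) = (b^2 + 8*b + 12)/(b^2 - 5*b + 4)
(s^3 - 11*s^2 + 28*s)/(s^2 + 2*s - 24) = s*(s - 7)/(s + 6)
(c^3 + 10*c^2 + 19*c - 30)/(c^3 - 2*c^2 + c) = (c^2 + 11*c + 30)/(c*(c - 1))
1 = 1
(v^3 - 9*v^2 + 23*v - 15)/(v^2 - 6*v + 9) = (v^2 - 6*v + 5)/(v - 3)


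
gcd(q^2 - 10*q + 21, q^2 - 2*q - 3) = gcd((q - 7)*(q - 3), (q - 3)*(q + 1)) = q - 3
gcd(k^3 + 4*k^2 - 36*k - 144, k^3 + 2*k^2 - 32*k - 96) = k^2 - 2*k - 24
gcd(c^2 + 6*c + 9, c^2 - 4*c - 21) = c + 3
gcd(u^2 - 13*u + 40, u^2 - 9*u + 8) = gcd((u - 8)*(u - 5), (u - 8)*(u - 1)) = u - 8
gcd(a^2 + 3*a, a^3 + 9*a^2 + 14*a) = a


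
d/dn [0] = 0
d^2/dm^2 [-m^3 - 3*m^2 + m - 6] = -6*m - 6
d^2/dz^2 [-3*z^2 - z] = -6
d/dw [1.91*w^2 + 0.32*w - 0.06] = 3.82*w + 0.32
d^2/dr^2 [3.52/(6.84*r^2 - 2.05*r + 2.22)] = (-329.370624*r^2 + 98.71488*r + 3.52*(13.68*r - 2.05)*(27.36*r - 4.1) - 106.900992)/(6.84*r^2 - 2.05*r + 2.22)^3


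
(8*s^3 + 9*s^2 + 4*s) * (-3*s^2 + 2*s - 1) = -24*s^5 - 11*s^4 - 2*s^3 - s^2 - 4*s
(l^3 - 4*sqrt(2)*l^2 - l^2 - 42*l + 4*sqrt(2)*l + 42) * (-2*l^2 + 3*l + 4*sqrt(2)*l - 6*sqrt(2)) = -2*l^5 + 5*l^4 + 12*sqrt(2)*l^4 - 30*sqrt(2)*l^3 + 49*l^3 - 150*sqrt(2)*l^2 - 130*l^2 + 78*l + 420*sqrt(2)*l - 252*sqrt(2)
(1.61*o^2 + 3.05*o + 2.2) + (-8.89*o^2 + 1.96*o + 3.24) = -7.28*o^2 + 5.01*o + 5.44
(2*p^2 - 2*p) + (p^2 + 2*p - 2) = 3*p^2 - 2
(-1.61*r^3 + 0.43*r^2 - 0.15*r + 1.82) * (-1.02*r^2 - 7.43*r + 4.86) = 1.6422*r^5 + 11.5237*r^4 - 10.8665*r^3 + 1.3479*r^2 - 14.2516*r + 8.8452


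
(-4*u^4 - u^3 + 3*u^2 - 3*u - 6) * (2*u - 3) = -8*u^5 + 10*u^4 + 9*u^3 - 15*u^2 - 3*u + 18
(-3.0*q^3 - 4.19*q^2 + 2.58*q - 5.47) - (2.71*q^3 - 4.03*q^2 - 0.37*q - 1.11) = -5.71*q^3 - 0.16*q^2 + 2.95*q - 4.36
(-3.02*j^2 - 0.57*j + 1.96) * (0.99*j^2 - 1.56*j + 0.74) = -2.9898*j^4 + 4.1469*j^3 + 0.5948*j^2 - 3.4794*j + 1.4504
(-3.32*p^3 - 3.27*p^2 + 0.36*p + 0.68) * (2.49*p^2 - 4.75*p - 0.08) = -8.2668*p^5 + 7.6277*p^4 + 16.6945*p^3 + 0.2448*p^2 - 3.2588*p - 0.0544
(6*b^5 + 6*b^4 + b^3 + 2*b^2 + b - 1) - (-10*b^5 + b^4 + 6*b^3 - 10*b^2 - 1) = 16*b^5 + 5*b^4 - 5*b^3 + 12*b^2 + b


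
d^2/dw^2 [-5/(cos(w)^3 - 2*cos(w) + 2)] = 5*(-9*(1 - cos(2*w))^3 + 22*(1 - cos(2*w))^2 + 20*cos(w) + 44*cos(2*w) - 36*cos(3*w) - 36)/(8*(cos(w)^3 - 2*cos(w) + 2)^3)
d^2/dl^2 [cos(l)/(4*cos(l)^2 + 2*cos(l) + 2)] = (2*(1 - cos(l)^2)^2 - 4*cos(l)^5 + 20*cos(l)^3 + 5*cos(l)^2 - 13*cos(l) - 4)/(2*(2*cos(l)^2 + cos(l) + 1)^3)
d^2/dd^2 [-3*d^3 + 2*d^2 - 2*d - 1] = 4 - 18*d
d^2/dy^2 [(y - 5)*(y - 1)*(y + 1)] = 6*y - 10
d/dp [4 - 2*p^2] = -4*p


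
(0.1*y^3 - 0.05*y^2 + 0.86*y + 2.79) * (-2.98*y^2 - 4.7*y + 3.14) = -0.298*y^5 - 0.321*y^4 - 2.0138*y^3 - 12.5132*y^2 - 10.4126*y + 8.7606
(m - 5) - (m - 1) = -4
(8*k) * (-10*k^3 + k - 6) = -80*k^4 + 8*k^2 - 48*k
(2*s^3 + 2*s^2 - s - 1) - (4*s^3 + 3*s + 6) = -2*s^3 + 2*s^2 - 4*s - 7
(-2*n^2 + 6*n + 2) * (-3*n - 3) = 6*n^3 - 12*n^2 - 24*n - 6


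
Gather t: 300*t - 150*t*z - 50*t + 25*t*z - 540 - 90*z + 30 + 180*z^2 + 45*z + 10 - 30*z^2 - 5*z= t*(250 - 125*z) + 150*z^2 - 50*z - 500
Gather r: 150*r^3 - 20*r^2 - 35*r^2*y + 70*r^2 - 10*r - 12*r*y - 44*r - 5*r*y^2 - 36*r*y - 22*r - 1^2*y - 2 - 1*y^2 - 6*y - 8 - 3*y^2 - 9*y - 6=150*r^3 + r^2*(50 - 35*y) + r*(-5*y^2 - 48*y - 76) - 4*y^2 - 16*y - 16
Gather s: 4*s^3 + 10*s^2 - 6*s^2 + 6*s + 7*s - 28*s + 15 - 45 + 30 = 4*s^3 + 4*s^2 - 15*s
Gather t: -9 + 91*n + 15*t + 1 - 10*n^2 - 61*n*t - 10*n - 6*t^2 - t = -10*n^2 + 81*n - 6*t^2 + t*(14 - 61*n) - 8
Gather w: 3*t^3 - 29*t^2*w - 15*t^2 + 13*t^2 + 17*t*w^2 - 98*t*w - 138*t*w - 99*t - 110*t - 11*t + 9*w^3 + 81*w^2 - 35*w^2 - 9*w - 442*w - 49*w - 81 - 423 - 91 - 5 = 3*t^3 - 2*t^2 - 220*t + 9*w^3 + w^2*(17*t + 46) + w*(-29*t^2 - 236*t - 500) - 600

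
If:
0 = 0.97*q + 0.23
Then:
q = -0.24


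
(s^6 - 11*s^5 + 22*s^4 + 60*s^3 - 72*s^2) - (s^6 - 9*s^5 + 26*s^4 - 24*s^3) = -2*s^5 - 4*s^4 + 84*s^3 - 72*s^2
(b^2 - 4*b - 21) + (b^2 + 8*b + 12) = 2*b^2 + 4*b - 9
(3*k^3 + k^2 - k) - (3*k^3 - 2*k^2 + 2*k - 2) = 3*k^2 - 3*k + 2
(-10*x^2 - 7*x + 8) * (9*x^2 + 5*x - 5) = -90*x^4 - 113*x^3 + 87*x^2 + 75*x - 40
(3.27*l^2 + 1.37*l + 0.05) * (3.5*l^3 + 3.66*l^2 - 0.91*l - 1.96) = 11.445*l^5 + 16.7632*l^4 + 2.2135*l^3 - 7.4729*l^2 - 2.7307*l - 0.098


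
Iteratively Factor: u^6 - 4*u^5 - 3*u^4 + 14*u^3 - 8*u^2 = (u + 2)*(u^5 - 6*u^4 + 9*u^3 - 4*u^2) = (u - 1)*(u + 2)*(u^4 - 5*u^3 + 4*u^2) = (u - 4)*(u - 1)*(u + 2)*(u^3 - u^2) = u*(u - 4)*(u - 1)*(u + 2)*(u^2 - u) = u^2*(u - 4)*(u - 1)*(u + 2)*(u - 1)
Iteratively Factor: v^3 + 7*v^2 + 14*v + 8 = (v + 4)*(v^2 + 3*v + 2) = (v + 2)*(v + 4)*(v + 1)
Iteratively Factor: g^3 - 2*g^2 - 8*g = (g - 4)*(g^2 + 2*g) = g*(g - 4)*(g + 2)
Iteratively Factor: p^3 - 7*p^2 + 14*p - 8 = (p - 4)*(p^2 - 3*p + 2) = (p - 4)*(p - 2)*(p - 1)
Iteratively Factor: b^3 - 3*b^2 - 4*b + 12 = (b - 3)*(b^2 - 4) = (b - 3)*(b + 2)*(b - 2)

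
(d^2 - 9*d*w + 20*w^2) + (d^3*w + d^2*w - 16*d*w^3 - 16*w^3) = d^3*w + d^2*w + d^2 - 16*d*w^3 - 9*d*w - 16*w^3 + 20*w^2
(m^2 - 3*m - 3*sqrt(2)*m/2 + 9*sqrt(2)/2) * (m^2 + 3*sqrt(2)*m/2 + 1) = m^4 - 3*m^3 - 7*m^2/2 - 3*sqrt(2)*m/2 + 21*m/2 + 9*sqrt(2)/2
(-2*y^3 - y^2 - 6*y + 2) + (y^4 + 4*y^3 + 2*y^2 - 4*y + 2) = y^4 + 2*y^3 + y^2 - 10*y + 4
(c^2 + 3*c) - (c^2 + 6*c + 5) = -3*c - 5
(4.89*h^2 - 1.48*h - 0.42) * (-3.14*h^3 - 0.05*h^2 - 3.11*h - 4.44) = -15.3546*h^5 + 4.4027*h^4 - 13.8151*h^3 - 17.0878*h^2 + 7.8774*h + 1.8648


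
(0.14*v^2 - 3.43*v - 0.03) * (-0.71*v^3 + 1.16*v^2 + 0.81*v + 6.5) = -0.0994*v^5 + 2.5977*v^4 - 3.8441*v^3 - 1.9031*v^2 - 22.3193*v - 0.195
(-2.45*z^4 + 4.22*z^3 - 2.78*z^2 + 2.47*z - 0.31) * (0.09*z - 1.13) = -0.2205*z^5 + 3.1483*z^4 - 5.0188*z^3 + 3.3637*z^2 - 2.819*z + 0.3503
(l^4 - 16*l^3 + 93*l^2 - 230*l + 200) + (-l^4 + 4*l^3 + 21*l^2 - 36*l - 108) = -12*l^3 + 114*l^2 - 266*l + 92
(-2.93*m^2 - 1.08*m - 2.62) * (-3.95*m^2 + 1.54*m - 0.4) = 11.5735*m^4 - 0.246199999999999*m^3 + 9.8578*m^2 - 3.6028*m + 1.048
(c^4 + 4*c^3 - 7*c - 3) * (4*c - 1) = 4*c^5 + 15*c^4 - 4*c^3 - 28*c^2 - 5*c + 3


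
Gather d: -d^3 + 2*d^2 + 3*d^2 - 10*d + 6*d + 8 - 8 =-d^3 + 5*d^2 - 4*d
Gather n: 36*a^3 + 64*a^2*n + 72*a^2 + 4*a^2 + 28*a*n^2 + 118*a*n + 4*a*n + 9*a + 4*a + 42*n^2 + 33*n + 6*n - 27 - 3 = 36*a^3 + 76*a^2 + 13*a + n^2*(28*a + 42) + n*(64*a^2 + 122*a + 39) - 30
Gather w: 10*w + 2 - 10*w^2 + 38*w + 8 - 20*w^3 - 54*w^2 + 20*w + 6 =-20*w^3 - 64*w^2 + 68*w + 16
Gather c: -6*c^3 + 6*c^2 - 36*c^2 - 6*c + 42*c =-6*c^3 - 30*c^2 + 36*c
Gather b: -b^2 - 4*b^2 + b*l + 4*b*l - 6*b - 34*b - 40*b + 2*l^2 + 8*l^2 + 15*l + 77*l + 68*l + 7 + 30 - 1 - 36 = -5*b^2 + b*(5*l - 80) + 10*l^2 + 160*l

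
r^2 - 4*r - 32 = (r - 8)*(r + 4)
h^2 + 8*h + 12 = (h + 2)*(h + 6)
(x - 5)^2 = x^2 - 10*x + 25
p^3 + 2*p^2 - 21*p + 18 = (p - 3)*(p - 1)*(p + 6)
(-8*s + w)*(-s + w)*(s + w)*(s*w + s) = 8*s^4*w + 8*s^4 - s^3*w^2 - s^3*w - 8*s^2*w^3 - 8*s^2*w^2 + s*w^4 + s*w^3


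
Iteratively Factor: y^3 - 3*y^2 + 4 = (y + 1)*(y^2 - 4*y + 4) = (y - 2)*(y + 1)*(y - 2)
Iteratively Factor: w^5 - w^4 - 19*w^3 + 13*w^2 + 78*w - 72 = (w - 1)*(w^4 - 19*w^2 - 6*w + 72) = (w - 2)*(w - 1)*(w^3 + 2*w^2 - 15*w - 36) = (w - 2)*(w - 1)*(w + 3)*(w^2 - w - 12) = (w - 2)*(w - 1)*(w + 3)^2*(w - 4)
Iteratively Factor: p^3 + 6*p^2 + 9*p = (p + 3)*(p^2 + 3*p) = p*(p + 3)*(p + 3)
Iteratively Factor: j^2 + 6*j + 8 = (j + 2)*(j + 4)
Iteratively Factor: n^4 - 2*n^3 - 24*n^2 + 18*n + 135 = (n + 3)*(n^3 - 5*n^2 - 9*n + 45) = (n - 5)*(n + 3)*(n^2 - 9) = (n - 5)*(n - 3)*(n + 3)*(n + 3)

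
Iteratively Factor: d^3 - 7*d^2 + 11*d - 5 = (d - 5)*(d^2 - 2*d + 1) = (d - 5)*(d - 1)*(d - 1)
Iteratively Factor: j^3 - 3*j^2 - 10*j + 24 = (j + 3)*(j^2 - 6*j + 8) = (j - 2)*(j + 3)*(j - 4)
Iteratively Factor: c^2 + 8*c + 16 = (c + 4)*(c + 4)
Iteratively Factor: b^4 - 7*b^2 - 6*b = (b - 3)*(b^3 + 3*b^2 + 2*b) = (b - 3)*(b + 2)*(b^2 + b) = (b - 3)*(b + 1)*(b + 2)*(b)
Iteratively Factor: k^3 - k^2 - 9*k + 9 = (k + 3)*(k^2 - 4*k + 3) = (k - 3)*(k + 3)*(k - 1)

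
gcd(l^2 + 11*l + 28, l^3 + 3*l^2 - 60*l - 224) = l^2 + 11*l + 28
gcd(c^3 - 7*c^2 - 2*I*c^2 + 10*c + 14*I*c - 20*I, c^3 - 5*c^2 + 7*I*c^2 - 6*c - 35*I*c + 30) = c - 5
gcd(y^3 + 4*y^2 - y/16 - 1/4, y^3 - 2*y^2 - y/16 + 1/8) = y^2 - 1/16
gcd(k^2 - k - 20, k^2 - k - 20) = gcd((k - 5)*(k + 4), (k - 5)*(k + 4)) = k^2 - k - 20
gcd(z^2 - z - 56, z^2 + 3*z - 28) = z + 7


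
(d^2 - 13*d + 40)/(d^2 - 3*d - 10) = (d - 8)/(d + 2)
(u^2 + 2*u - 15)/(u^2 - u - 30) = (u - 3)/(u - 6)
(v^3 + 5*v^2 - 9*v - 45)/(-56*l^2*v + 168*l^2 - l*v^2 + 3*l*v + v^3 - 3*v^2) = (v^2 + 8*v + 15)/(-56*l^2 - l*v + v^2)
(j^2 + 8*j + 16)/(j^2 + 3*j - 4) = (j + 4)/(j - 1)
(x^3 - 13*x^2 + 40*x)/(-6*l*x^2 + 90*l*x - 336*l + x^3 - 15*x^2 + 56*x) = x*(x - 5)/(-6*l*x + 42*l + x^2 - 7*x)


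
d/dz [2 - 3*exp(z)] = -3*exp(z)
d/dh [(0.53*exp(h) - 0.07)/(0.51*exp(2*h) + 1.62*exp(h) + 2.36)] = (-0.2703*exp(2*h) + 0.0714*exp(h) + 1.3642)*exp(h)/(0.2601*exp(4*h) + 1.6524*exp(3*h) + 5.0316*exp(2*h) + 7.6464*exp(h) + 5.5696)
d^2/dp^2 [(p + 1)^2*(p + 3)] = 6*p + 10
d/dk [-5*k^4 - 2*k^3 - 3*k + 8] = -20*k^3 - 6*k^2 - 3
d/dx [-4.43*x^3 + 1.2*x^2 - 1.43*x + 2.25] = -13.29*x^2 + 2.4*x - 1.43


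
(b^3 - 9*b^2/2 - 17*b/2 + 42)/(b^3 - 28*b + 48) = (2*b^2 - b - 21)/(2*(b^2 + 4*b - 12))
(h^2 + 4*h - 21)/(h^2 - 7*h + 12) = (h + 7)/(h - 4)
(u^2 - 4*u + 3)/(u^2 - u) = (u - 3)/u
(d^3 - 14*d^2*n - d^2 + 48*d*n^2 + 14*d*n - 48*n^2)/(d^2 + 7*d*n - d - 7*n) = (d^2 - 14*d*n + 48*n^2)/(d + 7*n)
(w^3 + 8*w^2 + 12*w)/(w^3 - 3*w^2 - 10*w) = (w + 6)/(w - 5)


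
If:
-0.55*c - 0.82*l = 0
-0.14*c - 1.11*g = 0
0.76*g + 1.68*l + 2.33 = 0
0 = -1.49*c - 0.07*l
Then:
No Solution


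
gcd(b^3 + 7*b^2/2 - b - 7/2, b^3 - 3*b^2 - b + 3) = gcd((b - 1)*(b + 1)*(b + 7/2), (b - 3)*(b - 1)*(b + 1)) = b^2 - 1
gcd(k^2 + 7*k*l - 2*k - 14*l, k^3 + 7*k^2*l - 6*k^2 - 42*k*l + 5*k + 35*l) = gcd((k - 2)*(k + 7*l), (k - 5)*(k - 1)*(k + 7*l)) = k + 7*l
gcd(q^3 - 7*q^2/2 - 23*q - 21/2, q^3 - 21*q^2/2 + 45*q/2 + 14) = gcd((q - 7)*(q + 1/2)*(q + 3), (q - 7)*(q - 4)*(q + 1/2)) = q^2 - 13*q/2 - 7/2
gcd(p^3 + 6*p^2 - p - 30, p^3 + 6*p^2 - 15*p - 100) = p + 5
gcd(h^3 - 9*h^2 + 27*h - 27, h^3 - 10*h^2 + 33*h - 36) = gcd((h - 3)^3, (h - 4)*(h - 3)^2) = h^2 - 6*h + 9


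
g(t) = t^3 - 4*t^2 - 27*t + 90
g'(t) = 3*t^2 - 8*t - 27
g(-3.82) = 79.03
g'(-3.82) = 47.34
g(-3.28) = 100.24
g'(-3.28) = 31.52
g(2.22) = 21.29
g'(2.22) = -29.97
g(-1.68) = 119.33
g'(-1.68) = -5.09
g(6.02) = 0.67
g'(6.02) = 33.56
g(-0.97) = 111.51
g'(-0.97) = -16.42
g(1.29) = 50.66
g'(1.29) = -32.33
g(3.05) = -1.19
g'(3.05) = -23.49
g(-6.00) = -108.00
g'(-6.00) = 129.00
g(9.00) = 252.00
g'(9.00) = 144.00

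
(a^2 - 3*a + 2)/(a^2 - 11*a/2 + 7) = 2*(a - 1)/(2*a - 7)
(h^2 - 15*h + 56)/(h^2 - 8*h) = (h - 7)/h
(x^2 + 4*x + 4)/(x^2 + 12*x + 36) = (x^2 + 4*x + 4)/(x^2 + 12*x + 36)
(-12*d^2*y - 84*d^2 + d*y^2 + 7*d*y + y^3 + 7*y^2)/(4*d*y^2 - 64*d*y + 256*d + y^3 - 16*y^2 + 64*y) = (-3*d*y - 21*d + y^2 + 7*y)/(y^2 - 16*y + 64)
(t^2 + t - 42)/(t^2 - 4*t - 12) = (t + 7)/(t + 2)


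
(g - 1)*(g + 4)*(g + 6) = g^3 + 9*g^2 + 14*g - 24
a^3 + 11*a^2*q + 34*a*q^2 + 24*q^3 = (a + q)*(a + 4*q)*(a + 6*q)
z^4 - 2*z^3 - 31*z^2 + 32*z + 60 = (z - 6)*(z - 2)*(z + 1)*(z + 5)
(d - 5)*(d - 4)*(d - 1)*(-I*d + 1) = -I*d^4 + d^3 + 10*I*d^3 - 10*d^2 - 29*I*d^2 + 29*d + 20*I*d - 20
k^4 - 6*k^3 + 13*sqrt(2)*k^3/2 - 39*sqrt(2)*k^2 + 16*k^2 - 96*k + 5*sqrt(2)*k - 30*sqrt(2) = (k - 6)*(k + sqrt(2)/2)*(k + sqrt(2))*(k + 5*sqrt(2))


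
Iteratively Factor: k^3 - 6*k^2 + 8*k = (k)*(k^2 - 6*k + 8) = k*(k - 2)*(k - 4)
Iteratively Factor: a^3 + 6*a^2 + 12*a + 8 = (a + 2)*(a^2 + 4*a + 4) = (a + 2)^2*(a + 2)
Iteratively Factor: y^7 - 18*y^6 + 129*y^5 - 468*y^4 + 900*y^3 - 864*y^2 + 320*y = (y)*(y^6 - 18*y^5 + 129*y^4 - 468*y^3 + 900*y^2 - 864*y + 320) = y*(y - 2)*(y^5 - 16*y^4 + 97*y^3 - 274*y^2 + 352*y - 160) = y*(y - 4)*(y - 2)*(y^4 - 12*y^3 + 49*y^2 - 78*y + 40) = y*(y - 5)*(y - 4)*(y - 2)*(y^3 - 7*y^2 + 14*y - 8) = y*(y - 5)*(y - 4)*(y - 2)^2*(y^2 - 5*y + 4) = y*(y - 5)*(y - 4)*(y - 2)^2*(y - 1)*(y - 4)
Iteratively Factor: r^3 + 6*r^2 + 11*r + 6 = (r + 3)*(r^2 + 3*r + 2) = (r + 1)*(r + 3)*(r + 2)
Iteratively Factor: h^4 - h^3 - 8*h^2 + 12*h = (h - 2)*(h^3 + h^2 - 6*h) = (h - 2)*(h + 3)*(h^2 - 2*h) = (h - 2)^2*(h + 3)*(h)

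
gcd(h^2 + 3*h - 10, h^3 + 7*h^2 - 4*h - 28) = h - 2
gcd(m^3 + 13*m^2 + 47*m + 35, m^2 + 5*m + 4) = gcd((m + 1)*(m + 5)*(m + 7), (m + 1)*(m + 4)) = m + 1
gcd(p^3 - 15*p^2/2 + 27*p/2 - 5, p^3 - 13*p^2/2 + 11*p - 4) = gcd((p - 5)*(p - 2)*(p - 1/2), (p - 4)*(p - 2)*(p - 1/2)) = p^2 - 5*p/2 + 1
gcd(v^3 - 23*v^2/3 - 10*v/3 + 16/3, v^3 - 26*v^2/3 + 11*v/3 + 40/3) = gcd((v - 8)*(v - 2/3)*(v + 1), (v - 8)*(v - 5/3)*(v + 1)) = v^2 - 7*v - 8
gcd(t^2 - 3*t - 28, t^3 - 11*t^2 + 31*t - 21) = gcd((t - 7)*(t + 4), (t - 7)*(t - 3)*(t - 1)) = t - 7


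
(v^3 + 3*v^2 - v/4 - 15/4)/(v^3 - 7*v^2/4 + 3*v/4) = (4*v^2 + 16*v + 15)/(v*(4*v - 3))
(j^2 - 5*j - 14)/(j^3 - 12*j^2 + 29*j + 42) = (j + 2)/(j^2 - 5*j - 6)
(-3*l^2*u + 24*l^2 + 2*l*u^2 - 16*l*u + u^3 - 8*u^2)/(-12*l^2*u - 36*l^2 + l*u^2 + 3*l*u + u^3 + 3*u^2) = (-3*l^2*u + 24*l^2 + 2*l*u^2 - 16*l*u + u^3 - 8*u^2)/(-12*l^2*u - 36*l^2 + l*u^2 + 3*l*u + u^3 + 3*u^2)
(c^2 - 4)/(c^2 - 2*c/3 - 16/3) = 3*(c - 2)/(3*c - 8)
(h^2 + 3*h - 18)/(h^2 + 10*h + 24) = (h - 3)/(h + 4)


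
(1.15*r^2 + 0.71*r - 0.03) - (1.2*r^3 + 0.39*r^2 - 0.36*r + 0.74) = -1.2*r^3 + 0.76*r^2 + 1.07*r - 0.77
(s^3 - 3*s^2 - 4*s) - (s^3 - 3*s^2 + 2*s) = -6*s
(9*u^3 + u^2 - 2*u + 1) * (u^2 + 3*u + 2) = 9*u^5 + 28*u^4 + 19*u^3 - 3*u^2 - u + 2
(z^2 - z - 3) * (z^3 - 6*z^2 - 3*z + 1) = z^5 - 7*z^4 + 22*z^2 + 8*z - 3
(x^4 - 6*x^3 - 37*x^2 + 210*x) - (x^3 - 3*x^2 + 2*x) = x^4 - 7*x^3 - 34*x^2 + 208*x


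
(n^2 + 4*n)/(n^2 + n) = (n + 4)/(n + 1)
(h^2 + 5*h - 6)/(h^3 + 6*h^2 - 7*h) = (h + 6)/(h*(h + 7))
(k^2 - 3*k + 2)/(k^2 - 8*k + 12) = (k - 1)/(k - 6)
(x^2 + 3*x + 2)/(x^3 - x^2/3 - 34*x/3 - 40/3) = 3*(x + 1)/(3*x^2 - 7*x - 20)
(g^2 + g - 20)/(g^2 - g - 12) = (g + 5)/(g + 3)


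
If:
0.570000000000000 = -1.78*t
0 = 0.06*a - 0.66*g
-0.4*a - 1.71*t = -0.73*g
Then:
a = 1.64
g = 0.15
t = -0.32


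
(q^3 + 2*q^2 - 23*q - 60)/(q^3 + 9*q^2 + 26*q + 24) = (q - 5)/(q + 2)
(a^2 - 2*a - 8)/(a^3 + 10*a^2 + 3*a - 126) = (a^2 - 2*a - 8)/(a^3 + 10*a^2 + 3*a - 126)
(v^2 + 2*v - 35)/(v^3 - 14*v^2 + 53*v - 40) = (v + 7)/(v^2 - 9*v + 8)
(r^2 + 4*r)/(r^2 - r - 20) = r/(r - 5)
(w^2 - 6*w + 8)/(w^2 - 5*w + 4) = (w - 2)/(w - 1)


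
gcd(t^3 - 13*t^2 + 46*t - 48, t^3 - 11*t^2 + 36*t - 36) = t^2 - 5*t + 6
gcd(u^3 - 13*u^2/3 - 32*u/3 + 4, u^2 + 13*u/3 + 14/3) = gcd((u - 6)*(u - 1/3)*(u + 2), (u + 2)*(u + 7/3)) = u + 2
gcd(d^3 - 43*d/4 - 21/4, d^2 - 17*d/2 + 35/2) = d - 7/2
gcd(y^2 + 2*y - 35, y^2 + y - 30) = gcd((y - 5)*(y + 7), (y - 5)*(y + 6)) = y - 5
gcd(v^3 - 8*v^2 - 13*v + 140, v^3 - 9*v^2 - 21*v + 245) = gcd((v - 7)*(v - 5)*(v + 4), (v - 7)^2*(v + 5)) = v - 7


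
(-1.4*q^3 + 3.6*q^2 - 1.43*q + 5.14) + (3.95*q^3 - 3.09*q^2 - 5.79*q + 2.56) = 2.55*q^3 + 0.51*q^2 - 7.22*q + 7.7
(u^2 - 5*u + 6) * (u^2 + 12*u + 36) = u^4 + 7*u^3 - 18*u^2 - 108*u + 216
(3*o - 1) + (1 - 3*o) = 0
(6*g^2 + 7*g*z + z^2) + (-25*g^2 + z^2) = -19*g^2 + 7*g*z + 2*z^2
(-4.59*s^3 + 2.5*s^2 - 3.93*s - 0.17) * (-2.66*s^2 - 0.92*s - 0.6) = 12.2094*s^5 - 2.4272*s^4 + 10.9078*s^3 + 2.5678*s^2 + 2.5144*s + 0.102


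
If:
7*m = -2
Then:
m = -2/7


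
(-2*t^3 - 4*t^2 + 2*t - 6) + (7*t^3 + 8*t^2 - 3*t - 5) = 5*t^3 + 4*t^2 - t - 11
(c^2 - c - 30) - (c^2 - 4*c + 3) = 3*c - 33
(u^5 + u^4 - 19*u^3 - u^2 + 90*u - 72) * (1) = u^5 + u^4 - 19*u^3 - u^2 + 90*u - 72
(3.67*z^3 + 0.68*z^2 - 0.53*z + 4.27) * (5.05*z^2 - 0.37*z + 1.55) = 18.5335*z^5 + 2.0761*z^4 + 2.7604*z^3 + 22.8136*z^2 - 2.4014*z + 6.6185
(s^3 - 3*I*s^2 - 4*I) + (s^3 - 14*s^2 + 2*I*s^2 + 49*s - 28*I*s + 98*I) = 2*s^3 - 14*s^2 - I*s^2 + 49*s - 28*I*s + 94*I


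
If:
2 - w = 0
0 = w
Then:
No Solution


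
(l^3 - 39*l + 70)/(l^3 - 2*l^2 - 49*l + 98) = (l - 5)/(l - 7)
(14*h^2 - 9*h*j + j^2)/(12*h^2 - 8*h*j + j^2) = (7*h - j)/(6*h - j)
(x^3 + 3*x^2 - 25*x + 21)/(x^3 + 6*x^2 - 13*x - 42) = (x - 1)/(x + 2)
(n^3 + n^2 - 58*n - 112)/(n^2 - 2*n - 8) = (n^2 - n - 56)/(n - 4)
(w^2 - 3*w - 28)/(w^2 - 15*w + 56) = (w + 4)/(w - 8)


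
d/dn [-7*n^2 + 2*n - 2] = 2 - 14*n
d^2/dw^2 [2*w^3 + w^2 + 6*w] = 12*w + 2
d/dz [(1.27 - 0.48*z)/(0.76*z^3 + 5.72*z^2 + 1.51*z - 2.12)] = (0.7296*z^3 - 0.150000000000001*z^2 - 14.5288*z - 0.9001)/(0.5776*z^6 + 8.6944*z^5 + 35.0136*z^4 + 14.052*z^3 - 21.9727*z^2 - 6.4024*z + 4.4944)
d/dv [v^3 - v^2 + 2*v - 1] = 3*v^2 - 2*v + 2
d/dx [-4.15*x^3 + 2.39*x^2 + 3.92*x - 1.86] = -12.45*x^2 + 4.78*x + 3.92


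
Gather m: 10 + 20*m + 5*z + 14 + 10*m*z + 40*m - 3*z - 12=m*(10*z + 60) + 2*z + 12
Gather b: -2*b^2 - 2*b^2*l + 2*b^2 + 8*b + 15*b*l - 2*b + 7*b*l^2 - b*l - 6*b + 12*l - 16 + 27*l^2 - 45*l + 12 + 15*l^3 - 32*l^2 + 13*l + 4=-2*b^2*l + b*(7*l^2 + 14*l) + 15*l^3 - 5*l^2 - 20*l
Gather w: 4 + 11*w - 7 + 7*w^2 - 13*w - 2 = 7*w^2 - 2*w - 5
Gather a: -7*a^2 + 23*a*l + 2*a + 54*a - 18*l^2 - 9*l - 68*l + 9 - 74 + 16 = -7*a^2 + a*(23*l + 56) - 18*l^2 - 77*l - 49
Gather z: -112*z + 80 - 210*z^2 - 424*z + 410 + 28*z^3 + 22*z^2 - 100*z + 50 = 28*z^3 - 188*z^2 - 636*z + 540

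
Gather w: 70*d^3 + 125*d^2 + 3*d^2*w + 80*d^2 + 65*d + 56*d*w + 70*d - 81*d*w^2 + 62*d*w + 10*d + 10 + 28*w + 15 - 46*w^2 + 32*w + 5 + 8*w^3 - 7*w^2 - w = 70*d^3 + 205*d^2 + 145*d + 8*w^3 + w^2*(-81*d - 53) + w*(3*d^2 + 118*d + 59) + 30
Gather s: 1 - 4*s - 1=-4*s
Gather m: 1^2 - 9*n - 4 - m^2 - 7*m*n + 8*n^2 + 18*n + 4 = -m^2 - 7*m*n + 8*n^2 + 9*n + 1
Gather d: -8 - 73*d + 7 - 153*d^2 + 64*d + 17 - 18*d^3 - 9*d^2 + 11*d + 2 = -18*d^3 - 162*d^2 + 2*d + 18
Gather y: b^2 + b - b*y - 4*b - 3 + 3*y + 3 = b^2 - 3*b + y*(3 - b)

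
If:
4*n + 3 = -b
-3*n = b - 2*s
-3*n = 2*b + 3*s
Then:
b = 45/13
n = -21/13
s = -9/13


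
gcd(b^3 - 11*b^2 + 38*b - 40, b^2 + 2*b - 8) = b - 2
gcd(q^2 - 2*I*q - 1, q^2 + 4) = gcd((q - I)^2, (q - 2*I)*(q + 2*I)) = 1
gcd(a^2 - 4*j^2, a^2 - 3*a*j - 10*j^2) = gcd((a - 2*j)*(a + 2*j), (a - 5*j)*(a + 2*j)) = a + 2*j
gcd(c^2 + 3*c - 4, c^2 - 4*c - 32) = c + 4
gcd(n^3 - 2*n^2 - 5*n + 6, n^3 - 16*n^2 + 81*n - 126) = n - 3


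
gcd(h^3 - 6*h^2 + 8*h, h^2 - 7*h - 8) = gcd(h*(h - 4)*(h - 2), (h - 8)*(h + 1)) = 1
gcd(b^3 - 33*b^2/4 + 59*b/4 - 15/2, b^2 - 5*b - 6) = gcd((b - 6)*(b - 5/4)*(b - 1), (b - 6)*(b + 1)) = b - 6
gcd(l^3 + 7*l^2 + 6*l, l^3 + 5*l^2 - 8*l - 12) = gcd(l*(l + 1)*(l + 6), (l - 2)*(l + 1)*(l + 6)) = l^2 + 7*l + 6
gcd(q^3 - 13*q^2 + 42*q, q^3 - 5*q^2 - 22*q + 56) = q - 7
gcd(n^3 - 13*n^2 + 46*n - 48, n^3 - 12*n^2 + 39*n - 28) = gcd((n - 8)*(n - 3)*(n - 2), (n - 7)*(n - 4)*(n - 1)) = 1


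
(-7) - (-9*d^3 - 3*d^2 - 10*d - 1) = 9*d^3 + 3*d^2 + 10*d - 6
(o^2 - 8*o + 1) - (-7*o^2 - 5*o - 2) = 8*o^2 - 3*o + 3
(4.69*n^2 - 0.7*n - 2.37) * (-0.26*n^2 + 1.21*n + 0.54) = -1.2194*n^4 + 5.8569*n^3 + 2.3018*n^2 - 3.2457*n - 1.2798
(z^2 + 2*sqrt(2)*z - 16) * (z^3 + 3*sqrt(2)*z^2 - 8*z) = z^5 + 5*sqrt(2)*z^4 - 12*z^3 - 64*sqrt(2)*z^2 + 128*z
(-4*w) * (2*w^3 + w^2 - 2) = -8*w^4 - 4*w^3 + 8*w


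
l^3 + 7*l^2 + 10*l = l*(l + 2)*(l + 5)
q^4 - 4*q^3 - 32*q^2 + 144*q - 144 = (q - 6)*(q - 2)^2*(q + 6)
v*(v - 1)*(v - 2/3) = v^3 - 5*v^2/3 + 2*v/3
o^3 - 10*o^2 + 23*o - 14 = (o - 7)*(o - 2)*(o - 1)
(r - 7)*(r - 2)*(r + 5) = r^3 - 4*r^2 - 31*r + 70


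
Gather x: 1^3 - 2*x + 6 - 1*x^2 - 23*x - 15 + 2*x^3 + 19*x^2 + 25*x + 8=2*x^3 + 18*x^2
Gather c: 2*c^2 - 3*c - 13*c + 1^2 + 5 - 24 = 2*c^2 - 16*c - 18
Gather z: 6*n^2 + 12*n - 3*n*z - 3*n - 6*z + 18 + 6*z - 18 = 6*n^2 - 3*n*z + 9*n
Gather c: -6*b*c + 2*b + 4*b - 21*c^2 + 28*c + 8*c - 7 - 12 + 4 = 6*b - 21*c^2 + c*(36 - 6*b) - 15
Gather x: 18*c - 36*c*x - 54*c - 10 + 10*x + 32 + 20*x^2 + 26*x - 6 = -36*c + 20*x^2 + x*(36 - 36*c) + 16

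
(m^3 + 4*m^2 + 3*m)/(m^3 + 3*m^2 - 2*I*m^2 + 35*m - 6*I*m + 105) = m*(m + 1)/(m^2 - 2*I*m + 35)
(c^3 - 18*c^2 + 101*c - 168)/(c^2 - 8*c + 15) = (c^2 - 15*c + 56)/(c - 5)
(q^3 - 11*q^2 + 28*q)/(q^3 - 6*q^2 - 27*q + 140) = q/(q + 5)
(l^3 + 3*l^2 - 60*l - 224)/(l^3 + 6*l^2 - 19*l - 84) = (l^2 - 4*l - 32)/(l^2 - l - 12)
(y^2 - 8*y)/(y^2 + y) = (y - 8)/(y + 1)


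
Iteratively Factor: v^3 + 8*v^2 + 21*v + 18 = (v + 3)*(v^2 + 5*v + 6) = (v + 3)^2*(v + 2)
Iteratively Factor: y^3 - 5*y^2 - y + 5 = (y + 1)*(y^2 - 6*y + 5) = (y - 5)*(y + 1)*(y - 1)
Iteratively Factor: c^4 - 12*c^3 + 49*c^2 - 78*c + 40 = (c - 2)*(c^3 - 10*c^2 + 29*c - 20) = (c - 4)*(c - 2)*(c^2 - 6*c + 5) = (c - 4)*(c - 2)*(c - 1)*(c - 5)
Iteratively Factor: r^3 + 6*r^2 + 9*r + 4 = (r + 1)*(r^2 + 5*r + 4) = (r + 1)*(r + 4)*(r + 1)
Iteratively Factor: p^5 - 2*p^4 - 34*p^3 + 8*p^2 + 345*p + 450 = (p - 5)*(p^4 + 3*p^3 - 19*p^2 - 87*p - 90) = (p - 5)^2*(p^3 + 8*p^2 + 21*p + 18) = (p - 5)^2*(p + 3)*(p^2 + 5*p + 6) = (p - 5)^2*(p + 2)*(p + 3)*(p + 3)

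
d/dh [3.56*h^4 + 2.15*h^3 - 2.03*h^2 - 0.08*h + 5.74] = 14.24*h^3 + 6.45*h^2 - 4.06*h - 0.08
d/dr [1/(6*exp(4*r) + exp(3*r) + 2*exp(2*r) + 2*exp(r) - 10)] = (-24*exp(3*r) - 3*exp(2*r) - 4*exp(r) - 2)*exp(r)/(6*exp(4*r) + exp(3*r) + 2*exp(2*r) + 2*exp(r) - 10)^2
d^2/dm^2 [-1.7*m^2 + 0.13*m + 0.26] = -3.40000000000000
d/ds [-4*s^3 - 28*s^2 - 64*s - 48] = -12*s^2 - 56*s - 64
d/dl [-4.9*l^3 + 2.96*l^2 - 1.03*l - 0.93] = -14.7*l^2 + 5.92*l - 1.03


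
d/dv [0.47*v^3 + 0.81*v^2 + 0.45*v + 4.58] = 1.41*v^2 + 1.62*v + 0.45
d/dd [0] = 0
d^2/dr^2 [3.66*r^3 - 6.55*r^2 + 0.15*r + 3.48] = 21.96*r - 13.1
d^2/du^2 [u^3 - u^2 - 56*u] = 6*u - 2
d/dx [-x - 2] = -1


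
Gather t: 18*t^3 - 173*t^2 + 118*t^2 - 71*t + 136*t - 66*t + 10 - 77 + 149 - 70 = 18*t^3 - 55*t^2 - t + 12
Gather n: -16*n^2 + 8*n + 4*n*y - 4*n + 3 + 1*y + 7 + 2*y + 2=-16*n^2 + n*(4*y + 4) + 3*y + 12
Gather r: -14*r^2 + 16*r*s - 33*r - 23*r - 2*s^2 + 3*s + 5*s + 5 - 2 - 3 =-14*r^2 + r*(16*s - 56) - 2*s^2 + 8*s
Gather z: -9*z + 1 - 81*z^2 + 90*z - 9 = -81*z^2 + 81*z - 8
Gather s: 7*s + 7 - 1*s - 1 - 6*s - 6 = 0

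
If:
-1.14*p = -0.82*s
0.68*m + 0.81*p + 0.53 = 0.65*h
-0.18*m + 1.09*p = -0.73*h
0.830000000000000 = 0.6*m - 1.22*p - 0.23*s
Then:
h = 0.69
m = 0.35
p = -0.40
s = -0.56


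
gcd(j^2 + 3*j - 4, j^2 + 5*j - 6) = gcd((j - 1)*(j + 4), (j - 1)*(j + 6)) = j - 1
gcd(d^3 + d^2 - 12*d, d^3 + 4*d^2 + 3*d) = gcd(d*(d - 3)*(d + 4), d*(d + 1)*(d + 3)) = d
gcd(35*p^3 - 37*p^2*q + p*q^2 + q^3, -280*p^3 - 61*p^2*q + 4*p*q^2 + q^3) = 7*p + q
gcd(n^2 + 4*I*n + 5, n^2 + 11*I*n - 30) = n + 5*I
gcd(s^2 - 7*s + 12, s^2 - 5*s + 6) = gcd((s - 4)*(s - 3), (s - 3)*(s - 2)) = s - 3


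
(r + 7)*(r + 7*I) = r^2 + 7*r + 7*I*r + 49*I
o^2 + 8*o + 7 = (o + 1)*(o + 7)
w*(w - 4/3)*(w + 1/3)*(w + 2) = w^4 + w^3 - 22*w^2/9 - 8*w/9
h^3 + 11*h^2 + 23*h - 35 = (h - 1)*(h + 5)*(h + 7)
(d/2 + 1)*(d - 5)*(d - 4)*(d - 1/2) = d^4/2 - 15*d^3/4 + 11*d^2/4 + 39*d/2 - 10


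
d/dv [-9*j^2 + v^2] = 2*v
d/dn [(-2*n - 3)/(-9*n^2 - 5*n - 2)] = (18*n^2 + 10*n - (2*n + 3)*(18*n + 5) + 4)/(9*n^2 + 5*n + 2)^2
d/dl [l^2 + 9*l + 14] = 2*l + 9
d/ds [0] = 0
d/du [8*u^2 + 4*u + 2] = 16*u + 4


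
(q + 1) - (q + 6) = -5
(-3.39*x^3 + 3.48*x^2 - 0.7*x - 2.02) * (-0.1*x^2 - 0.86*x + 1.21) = 0.339*x^5 + 2.5674*x^4 - 7.0247*x^3 + 5.0148*x^2 + 0.8902*x - 2.4442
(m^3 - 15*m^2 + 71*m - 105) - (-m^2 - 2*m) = m^3 - 14*m^2 + 73*m - 105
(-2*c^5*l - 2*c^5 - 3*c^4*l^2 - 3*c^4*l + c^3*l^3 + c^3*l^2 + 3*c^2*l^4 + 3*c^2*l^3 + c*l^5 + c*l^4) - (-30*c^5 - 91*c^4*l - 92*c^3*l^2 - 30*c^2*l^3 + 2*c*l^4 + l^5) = -2*c^5*l + 28*c^5 - 3*c^4*l^2 + 88*c^4*l + c^3*l^3 + 93*c^3*l^2 + 3*c^2*l^4 + 33*c^2*l^3 + c*l^5 - c*l^4 - l^5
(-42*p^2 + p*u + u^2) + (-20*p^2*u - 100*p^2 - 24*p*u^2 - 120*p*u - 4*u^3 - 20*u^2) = -20*p^2*u - 142*p^2 - 24*p*u^2 - 119*p*u - 4*u^3 - 19*u^2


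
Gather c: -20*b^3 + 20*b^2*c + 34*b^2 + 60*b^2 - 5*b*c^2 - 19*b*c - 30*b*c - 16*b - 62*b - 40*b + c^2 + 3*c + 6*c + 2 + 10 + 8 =-20*b^3 + 94*b^2 - 118*b + c^2*(1 - 5*b) + c*(20*b^2 - 49*b + 9) + 20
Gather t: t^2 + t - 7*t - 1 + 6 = t^2 - 6*t + 5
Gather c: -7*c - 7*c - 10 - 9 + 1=-14*c - 18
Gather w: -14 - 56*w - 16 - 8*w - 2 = -64*w - 32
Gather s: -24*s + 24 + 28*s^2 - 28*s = 28*s^2 - 52*s + 24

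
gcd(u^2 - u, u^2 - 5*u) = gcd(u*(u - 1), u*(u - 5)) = u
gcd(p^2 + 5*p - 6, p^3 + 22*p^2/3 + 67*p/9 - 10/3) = p + 6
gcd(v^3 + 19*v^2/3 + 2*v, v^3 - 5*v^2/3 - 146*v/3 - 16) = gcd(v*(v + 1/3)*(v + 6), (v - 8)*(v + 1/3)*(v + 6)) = v^2 + 19*v/3 + 2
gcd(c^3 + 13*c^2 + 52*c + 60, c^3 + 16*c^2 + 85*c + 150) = c^2 + 11*c + 30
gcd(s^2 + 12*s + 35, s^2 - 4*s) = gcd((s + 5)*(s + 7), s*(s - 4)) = 1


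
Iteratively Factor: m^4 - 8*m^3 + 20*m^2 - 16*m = (m)*(m^3 - 8*m^2 + 20*m - 16) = m*(m - 2)*(m^2 - 6*m + 8) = m*(m - 2)^2*(m - 4)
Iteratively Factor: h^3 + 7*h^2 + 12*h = (h)*(h^2 + 7*h + 12) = h*(h + 3)*(h + 4)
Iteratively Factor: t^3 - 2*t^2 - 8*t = (t)*(t^2 - 2*t - 8) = t*(t + 2)*(t - 4)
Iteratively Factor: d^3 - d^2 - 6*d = (d)*(d^2 - d - 6) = d*(d - 3)*(d + 2)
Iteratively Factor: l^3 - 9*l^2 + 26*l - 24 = (l - 3)*(l^2 - 6*l + 8) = (l - 4)*(l - 3)*(l - 2)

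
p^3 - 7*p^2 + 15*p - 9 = (p - 3)^2*(p - 1)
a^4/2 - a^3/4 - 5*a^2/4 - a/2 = a*(a/2 + 1/2)*(a - 2)*(a + 1/2)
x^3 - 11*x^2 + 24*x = x*(x - 8)*(x - 3)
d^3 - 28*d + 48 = (d - 4)*(d - 2)*(d + 6)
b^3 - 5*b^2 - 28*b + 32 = (b - 8)*(b - 1)*(b + 4)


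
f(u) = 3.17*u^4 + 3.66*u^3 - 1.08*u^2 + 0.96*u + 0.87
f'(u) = 12.68*u^3 + 10.98*u^2 - 2.16*u + 0.96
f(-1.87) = 10.13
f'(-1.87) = -39.52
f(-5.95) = 3159.04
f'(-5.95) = -2268.45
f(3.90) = 938.66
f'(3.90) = 911.71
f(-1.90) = 11.36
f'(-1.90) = -42.27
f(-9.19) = 19671.20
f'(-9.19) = -8893.46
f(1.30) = 17.39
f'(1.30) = 44.57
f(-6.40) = 4309.42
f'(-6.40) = -2859.46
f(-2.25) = 32.80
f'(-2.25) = -83.03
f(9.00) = 23388.54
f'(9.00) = 10114.62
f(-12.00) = 59242.47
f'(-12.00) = -20303.04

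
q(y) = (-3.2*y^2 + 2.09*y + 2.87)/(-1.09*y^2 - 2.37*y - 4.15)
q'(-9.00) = 0.10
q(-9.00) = 3.87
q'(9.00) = 0.08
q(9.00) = 2.09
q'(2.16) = 0.56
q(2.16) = 0.53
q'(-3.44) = 0.02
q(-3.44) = 4.74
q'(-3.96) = 0.16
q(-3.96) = 4.69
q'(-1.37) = -3.26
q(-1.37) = 2.03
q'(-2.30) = -1.26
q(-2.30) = 4.22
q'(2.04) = 0.58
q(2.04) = 0.46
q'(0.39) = 0.45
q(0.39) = -0.61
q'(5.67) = 0.18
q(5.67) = 1.68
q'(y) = (2.09 - 6.4*y)/(-1.09*y^2 - 2.37*y - 4.15) + (2.18*y + 2.37)*(-3.2*y^2 + 2.09*y + 2.87)/(-1.09*y^2 - 2.37*y - 4.15)^2 = (9.8621*y^2 + 32.8166*y - 1.8716)/(1.1881*y^4 + 5.1666*y^3 + 14.6639*y^2 + 19.671*y + 17.2225)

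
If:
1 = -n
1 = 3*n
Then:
No Solution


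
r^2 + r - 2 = (r - 1)*(r + 2)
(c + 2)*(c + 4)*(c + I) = c^3 + 6*c^2 + I*c^2 + 8*c + 6*I*c + 8*I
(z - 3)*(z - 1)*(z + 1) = z^3 - 3*z^2 - z + 3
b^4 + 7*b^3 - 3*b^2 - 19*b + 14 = (b - 1)^2*(b + 2)*(b + 7)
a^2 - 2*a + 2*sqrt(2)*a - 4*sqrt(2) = (a - 2)*(a + 2*sqrt(2))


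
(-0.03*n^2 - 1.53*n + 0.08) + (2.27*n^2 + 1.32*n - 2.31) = 2.24*n^2 - 0.21*n - 2.23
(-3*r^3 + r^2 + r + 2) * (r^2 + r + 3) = -3*r^5 - 2*r^4 - 7*r^3 + 6*r^2 + 5*r + 6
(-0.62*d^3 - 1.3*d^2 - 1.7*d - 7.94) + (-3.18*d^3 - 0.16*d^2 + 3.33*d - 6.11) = -3.8*d^3 - 1.46*d^2 + 1.63*d - 14.05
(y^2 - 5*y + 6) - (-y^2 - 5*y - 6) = 2*y^2 + 12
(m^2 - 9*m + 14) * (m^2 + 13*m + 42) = m^4 + 4*m^3 - 61*m^2 - 196*m + 588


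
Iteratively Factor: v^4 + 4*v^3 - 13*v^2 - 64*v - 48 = (v + 3)*(v^3 + v^2 - 16*v - 16) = (v + 1)*(v + 3)*(v^2 - 16) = (v - 4)*(v + 1)*(v + 3)*(v + 4)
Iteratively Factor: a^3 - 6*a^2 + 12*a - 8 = (a - 2)*(a^2 - 4*a + 4) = (a - 2)^2*(a - 2)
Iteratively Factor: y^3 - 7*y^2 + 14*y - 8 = (y - 4)*(y^2 - 3*y + 2) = (y - 4)*(y - 1)*(y - 2)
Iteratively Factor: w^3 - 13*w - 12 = (w + 1)*(w^2 - w - 12) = (w - 4)*(w + 1)*(w + 3)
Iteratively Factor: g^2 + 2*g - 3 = (g + 3)*(g - 1)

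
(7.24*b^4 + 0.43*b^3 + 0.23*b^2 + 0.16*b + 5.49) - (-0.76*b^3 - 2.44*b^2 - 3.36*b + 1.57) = 7.24*b^4 + 1.19*b^3 + 2.67*b^2 + 3.52*b + 3.92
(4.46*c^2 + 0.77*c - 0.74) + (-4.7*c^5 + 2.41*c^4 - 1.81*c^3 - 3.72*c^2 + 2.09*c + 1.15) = -4.7*c^5 + 2.41*c^4 - 1.81*c^3 + 0.74*c^2 + 2.86*c + 0.41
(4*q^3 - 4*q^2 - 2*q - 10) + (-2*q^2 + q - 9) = 4*q^3 - 6*q^2 - q - 19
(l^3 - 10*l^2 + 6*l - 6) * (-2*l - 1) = -2*l^4 + 19*l^3 - 2*l^2 + 6*l + 6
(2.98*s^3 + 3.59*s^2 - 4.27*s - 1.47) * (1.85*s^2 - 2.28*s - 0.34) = 5.513*s^5 - 0.1529*s^4 - 17.0979*s^3 + 5.7955*s^2 + 4.8034*s + 0.4998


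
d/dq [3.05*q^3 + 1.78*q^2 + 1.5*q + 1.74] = 9.15*q^2 + 3.56*q + 1.5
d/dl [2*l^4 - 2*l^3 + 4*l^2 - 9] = 2*l*(4*l^2 - 3*l + 4)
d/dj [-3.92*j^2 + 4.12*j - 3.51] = 4.12 - 7.84*j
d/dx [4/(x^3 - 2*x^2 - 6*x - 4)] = 4*(-3*x^2 + 4*x + 6)/(-x^3 + 2*x^2 + 6*x + 4)^2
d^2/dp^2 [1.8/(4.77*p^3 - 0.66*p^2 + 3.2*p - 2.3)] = ((2.376 - 51.516*p)*(4.77*p^3 - 0.66*p^2 + 3.2*p - 2.3) + 1.8*(14.31*p^2 - 1.32*p + 3.2)*(28.62*p^2 - 2.64*p + 6.4))/(4.77*p^3 - 0.66*p^2 + 3.2*p - 2.3)^3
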